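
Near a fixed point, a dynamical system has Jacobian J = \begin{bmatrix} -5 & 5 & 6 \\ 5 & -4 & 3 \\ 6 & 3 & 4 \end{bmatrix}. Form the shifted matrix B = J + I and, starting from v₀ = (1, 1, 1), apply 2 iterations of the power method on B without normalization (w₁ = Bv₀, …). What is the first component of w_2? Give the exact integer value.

B = J + I has rows (-4, 5, 6); (5, -3, 3); (6, 3, 5)
w1 = Bv₀ = (7, 5, 14)
w2 = Bw1 = (81, 62, 127)
Requested component of w2: 81

81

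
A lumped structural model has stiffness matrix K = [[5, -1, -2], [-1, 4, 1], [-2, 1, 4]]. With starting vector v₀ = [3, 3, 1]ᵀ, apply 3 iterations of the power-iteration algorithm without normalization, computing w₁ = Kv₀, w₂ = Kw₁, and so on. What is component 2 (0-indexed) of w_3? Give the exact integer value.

w1 = Kv₀ = (10, 10, 1)
w2 = Kw1 = (38, 31, -6)
w3 = Kw2 = (171, 80, -69)
The requested component of w3 is -69.

-69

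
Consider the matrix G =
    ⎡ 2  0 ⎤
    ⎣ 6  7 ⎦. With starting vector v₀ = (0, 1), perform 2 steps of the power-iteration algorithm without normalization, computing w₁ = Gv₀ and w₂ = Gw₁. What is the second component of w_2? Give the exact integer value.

49

w1 = Gv₀ = (2·0 + 0·1; 6·0 + 7·1) = (0, 7)
w2 = Gw1 = (2·0 + 0·7; 6·0 + 7·7) = (0, 49)
The requested component of w2 is 49.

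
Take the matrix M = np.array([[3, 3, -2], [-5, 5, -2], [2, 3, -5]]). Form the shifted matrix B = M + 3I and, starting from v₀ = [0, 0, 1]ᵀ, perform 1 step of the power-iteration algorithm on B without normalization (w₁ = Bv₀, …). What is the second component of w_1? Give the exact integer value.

B = M + 3I has rows (6, 3, -2); (-5, 8, -2); (2, 3, -2)
w1 = Bv₀ = (6·0 + 3·0 + (-2)·1; (-5)·0 + 8·0 + (-2)·1; 2·0 + 3·0 + (-2)·1) = (-2, -2, -2)
Requested component of w1: -2

-2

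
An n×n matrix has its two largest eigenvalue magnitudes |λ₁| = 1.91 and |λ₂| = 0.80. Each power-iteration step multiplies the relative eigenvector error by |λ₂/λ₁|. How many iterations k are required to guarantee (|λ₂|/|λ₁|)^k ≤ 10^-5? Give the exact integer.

|λ₂/λ₁| = 0.80/1.91 = 0.41885
Need k ≥ ln(10^-5) / ln(0.41885) = -11.5129 / -0.8702 ≈ 13.229
Smallest integer k satisfying the bound: 14

14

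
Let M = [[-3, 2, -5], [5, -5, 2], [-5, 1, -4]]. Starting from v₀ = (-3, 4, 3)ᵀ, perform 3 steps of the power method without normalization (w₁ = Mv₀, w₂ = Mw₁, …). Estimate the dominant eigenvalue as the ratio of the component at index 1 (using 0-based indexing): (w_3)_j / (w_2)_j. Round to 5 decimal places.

λ ≈ -8.72189

w1 = Mv₀ = (2, -29, 7)
w2 = Mw1 = (-99, 169, -67)
w3 = Mw2 = (970, -1474, 932)
Ratio at component: -1474 / 169 = -8.72189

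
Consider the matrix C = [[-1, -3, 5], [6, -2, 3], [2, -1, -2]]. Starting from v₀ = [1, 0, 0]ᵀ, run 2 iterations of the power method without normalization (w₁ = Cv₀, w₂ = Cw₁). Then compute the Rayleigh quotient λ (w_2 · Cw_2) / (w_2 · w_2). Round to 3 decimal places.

λ ≈ 1.493

w1 = Cv₀ = ((-1)·1 + (-3)·0 + 5·0; 6·1 + (-2)·0 + 3·0; 2·1 + (-1)·0 + (-2)·0) = (-1, 6, 2)
w2 = Cw1 = ((-1)·(-1) + (-3)·6 + 5·2; 6·(-1) + (-2)·6 + 3·2; 2·(-1) + (-1)·6 + (-2)·2) = (-7, -12, -12)
Cw2 = (-17, -54, 22)
w2·Cw2 = (-7)·(-17) + (-12)·(-54) + (-12)·22 = 503; w2·w2 = (-7)·(-7) + (-12)·(-12) + (-12)·(-12) = 337
λ ≈ 503/337 = 1.493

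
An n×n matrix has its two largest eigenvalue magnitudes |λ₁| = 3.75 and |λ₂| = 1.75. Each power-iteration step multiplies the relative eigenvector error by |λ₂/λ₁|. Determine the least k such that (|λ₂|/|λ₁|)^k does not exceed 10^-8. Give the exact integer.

|λ₂/λ₁| = 1.75/3.75 = 0.46667
Need k ≥ ln(10^-8) / ln(0.46667) = -18.4207 / -0.7621 ≈ 24.170
Smallest integer k satisfying the bound: 25

25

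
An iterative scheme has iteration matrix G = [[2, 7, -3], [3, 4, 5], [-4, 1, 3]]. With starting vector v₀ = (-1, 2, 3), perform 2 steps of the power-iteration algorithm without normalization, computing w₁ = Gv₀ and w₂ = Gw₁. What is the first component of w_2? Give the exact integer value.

w1 = Gv₀ = (3, 20, 15)
w2 = Gw1 = (101, 164, 53)
The requested component of w2 is 101.

101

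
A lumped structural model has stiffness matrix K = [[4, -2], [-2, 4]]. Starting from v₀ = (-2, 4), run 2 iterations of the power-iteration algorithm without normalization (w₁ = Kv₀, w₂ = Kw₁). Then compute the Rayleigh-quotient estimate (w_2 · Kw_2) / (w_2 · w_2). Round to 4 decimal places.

w1 = Kv₀ = (-16, 20)
w2 = Kw1 = (-104, 112)
Kw2 = (-640, 656)
w2·Kw2 = (-104)·(-640) + 112·656 = 140032; w2·w2 = (-104)·(-104) + 112·112 = 23360
λ ≈ 140032/23360 = 5.9945

5.9945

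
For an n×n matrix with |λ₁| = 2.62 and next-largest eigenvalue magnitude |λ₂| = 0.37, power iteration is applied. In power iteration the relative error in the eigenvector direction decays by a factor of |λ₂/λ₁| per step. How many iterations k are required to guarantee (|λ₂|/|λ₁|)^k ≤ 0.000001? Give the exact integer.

8

|λ₂/λ₁| = 0.37/2.62 = 0.14122
Need k ≥ ln(0.000001) / ln(0.14122) = -13.8155 / -1.9574 ≈ 7.058
Smallest integer k satisfying the bound: 8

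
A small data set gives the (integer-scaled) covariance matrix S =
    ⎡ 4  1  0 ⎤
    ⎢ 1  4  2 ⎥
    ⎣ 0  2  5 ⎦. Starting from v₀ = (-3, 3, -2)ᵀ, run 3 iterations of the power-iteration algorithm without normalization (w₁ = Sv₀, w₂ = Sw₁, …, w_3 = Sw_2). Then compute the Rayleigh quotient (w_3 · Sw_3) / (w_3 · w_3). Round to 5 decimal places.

λ ≈ 5.00774

w1 = Sv₀ = (4·(-3) + 1·3 + 0·(-2); 1·(-3) + 4·3 + 2·(-2); 0·(-3) + 2·3 + 5·(-2)) = (-9, 5, -4)
w2 = Sw1 = (4·(-9) + 1·5 + 0·(-4); 1·(-9) + 4·5 + 2·(-4); 0·(-9) + 2·5 + 5·(-4)) = (-31, 3, -10)
w3 = Sw2 = (-121, -39, -44)
Sw3 = (-523, -365, -298)
w3·Sw3 = (-121)·(-523) + (-39)·(-365) + (-44)·(-298) = 90630; w3·w3 = (-121)·(-121) + (-39)·(-39) + (-44)·(-44) = 18098
λ ≈ 90630/18098 = 5.00774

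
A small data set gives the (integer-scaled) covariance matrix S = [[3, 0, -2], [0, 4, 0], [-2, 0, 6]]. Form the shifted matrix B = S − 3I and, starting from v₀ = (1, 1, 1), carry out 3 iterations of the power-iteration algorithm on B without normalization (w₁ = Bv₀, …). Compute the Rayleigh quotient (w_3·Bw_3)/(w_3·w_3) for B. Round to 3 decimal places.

B = S − 3I has rows (0, 0, -2); (0, 1, 0); (-2, 0, 3)
w1 = Bv₀ = (0·1 + 0·1 + (-2)·1; 0·1 + 1·1 + 0·1; (-2)·1 + 0·1 + 3·1) = (-2, 1, 1)
w2 = Bw1 = (0·(-2) + 0·1 + (-2)·1; 0·(-2) + 1·1 + 0·1; (-2)·(-2) + 0·1 + 3·1) = (-2, 1, 7)
w3 = Bw2 = (-14, 1, 25)
Bw3 = (-50, 1, 103)
w3·Bw3 = 3276; w3·w3 = 822; μ ≈ 3276/822 = 3.985

3.985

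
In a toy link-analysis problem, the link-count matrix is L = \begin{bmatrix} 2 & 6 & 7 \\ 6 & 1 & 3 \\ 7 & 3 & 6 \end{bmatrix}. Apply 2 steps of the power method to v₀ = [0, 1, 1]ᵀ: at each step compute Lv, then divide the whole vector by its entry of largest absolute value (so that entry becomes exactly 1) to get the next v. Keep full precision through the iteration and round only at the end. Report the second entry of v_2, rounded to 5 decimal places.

0.69427

Lv0 = (13.000000, 4.000000, 9.000000); divide by 13.000000 → v1 = (1.000000, 0.307692, 0.692308)
Lv1 = (8.692308, 8.384615, 12.076923); divide by 12.076923 → v2 = (0.719745, 0.694268, 1.000000)
Requested entry of v2: 109/157 = 0.69427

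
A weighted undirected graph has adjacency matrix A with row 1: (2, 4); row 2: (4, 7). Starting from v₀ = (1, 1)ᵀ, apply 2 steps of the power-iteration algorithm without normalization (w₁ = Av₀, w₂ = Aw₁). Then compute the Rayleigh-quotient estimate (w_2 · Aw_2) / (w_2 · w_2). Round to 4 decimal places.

9.2170

w1 = Av₀ = (2·1 + 4·1; 4·1 + 7·1) = (6, 11)
w2 = Aw1 = (2·6 + 4·11; 4·6 + 7·11) = (56, 101)
Aw2 = (516, 931)
w2·Aw2 = 56·516 + 101·931 = 122927; w2·w2 = 56·56 + 101·101 = 13337
λ ≈ 122927/13337 = 9.2170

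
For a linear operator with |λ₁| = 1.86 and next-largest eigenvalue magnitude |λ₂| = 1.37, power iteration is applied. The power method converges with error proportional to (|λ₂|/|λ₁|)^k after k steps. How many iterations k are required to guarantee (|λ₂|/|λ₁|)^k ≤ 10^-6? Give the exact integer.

|λ₂/λ₁| = 1.37/1.86 = 0.73656
Need k ≥ ln(10^-6) / ln(0.73656) = -13.8155 / -0.3058 ≈ 45.183
Smallest integer k satisfying the bound: 46

46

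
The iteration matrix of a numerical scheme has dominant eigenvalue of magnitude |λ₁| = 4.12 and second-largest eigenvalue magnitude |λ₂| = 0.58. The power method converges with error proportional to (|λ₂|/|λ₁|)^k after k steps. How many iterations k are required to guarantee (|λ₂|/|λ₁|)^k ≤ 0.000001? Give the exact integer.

|λ₂/λ₁| = 0.58/4.12 = 0.14078
Need k ≥ ln(0.000001) / ln(0.14078) = -13.8155 / -1.9606 ≈ 7.047
Smallest integer k satisfying the bound: 8

8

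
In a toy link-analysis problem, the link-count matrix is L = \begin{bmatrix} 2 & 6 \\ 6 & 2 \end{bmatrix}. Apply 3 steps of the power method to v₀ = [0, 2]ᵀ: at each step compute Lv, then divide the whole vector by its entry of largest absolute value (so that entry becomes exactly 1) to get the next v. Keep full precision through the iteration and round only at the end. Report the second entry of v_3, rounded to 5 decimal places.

Lv0 = (12.000000, 4.000000); divide by 12.000000 → v1 = (1.000000, 0.333333)
Lv1 = (4.000000, 6.666667); divide by 6.666667 → v2 = (0.600000, 1.000000)
Lv2 = (7.200000, 5.600000); divide by 7.200000 → v3 = (1.000000, 0.777778)
Requested entry of v3: 448/576 = 0.77778

0.77778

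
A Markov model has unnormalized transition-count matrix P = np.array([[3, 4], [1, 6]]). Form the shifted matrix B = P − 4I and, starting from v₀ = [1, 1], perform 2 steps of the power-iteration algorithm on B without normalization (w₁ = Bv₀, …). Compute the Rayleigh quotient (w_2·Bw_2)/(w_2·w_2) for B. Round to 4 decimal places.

B = P − 4I has rows (-1, 4); (1, 2)
w1 = Bv₀ = ((-1)·1 + 4·1; 1·1 + 2·1) = (3, 3)
w2 = Bw1 = ((-1)·3 + 4·3; 1·3 + 2·3) = (9, 9)
Bw2 = (27, 27)
w2·Bw2 = 486; w2·w2 = 162; μ ≈ 486/162 = 3.0000

μ ≈ 3.0000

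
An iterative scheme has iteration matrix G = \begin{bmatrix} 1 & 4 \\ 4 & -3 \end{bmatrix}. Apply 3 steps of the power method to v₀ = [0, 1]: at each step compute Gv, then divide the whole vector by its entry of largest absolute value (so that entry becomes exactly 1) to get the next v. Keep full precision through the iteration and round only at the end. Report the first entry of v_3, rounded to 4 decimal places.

Gv0 = (4.00000, -3.00000); divide by 4.00000 → v1 = (1.00000, -0.75000)
Gv1 = (-2.00000, 6.25000); divide by 6.25000 → v2 = (-0.32000, 1.00000)
Gv2 = (3.68000, -4.28000); divide by -4.28000 → v3 = (-0.85981, 1.00000)
Requested entry of v3: 92/-107 = -0.8598

-0.8598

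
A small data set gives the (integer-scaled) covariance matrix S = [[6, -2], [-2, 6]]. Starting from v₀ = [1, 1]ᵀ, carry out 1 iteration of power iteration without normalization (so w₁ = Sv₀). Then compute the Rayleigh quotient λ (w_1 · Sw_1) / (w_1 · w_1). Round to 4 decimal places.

λ ≈ 4.0000

w1 = Sv₀ = (6·1 + (-2)·1; (-2)·1 + 6·1) = (4, 4)
Sw1 = (16, 16)
w1·Sw1 = 4·16 + 4·16 = 128; w1·w1 = 4·4 + 4·4 = 32
λ ≈ 128/32 = 4.0000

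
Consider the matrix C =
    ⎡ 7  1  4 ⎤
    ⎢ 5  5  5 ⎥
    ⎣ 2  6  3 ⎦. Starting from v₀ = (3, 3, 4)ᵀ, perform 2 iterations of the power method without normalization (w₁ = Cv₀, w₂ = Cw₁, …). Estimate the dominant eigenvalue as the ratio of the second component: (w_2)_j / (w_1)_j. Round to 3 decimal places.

12.600

w1 = Cv₀ = (7·3 + 1·3 + 4·4; 5·3 + 5·3 + 5·4; 2·3 + 6·3 + 3·4) = (40, 50, 36)
w2 = Cw1 = (7·40 + 1·50 + 4·36; 5·40 + 5·50 + 5·36; 2·40 + 6·50 + 3·36) = (474, 630, 488)
Ratio at component: 630 / 50 = 12.600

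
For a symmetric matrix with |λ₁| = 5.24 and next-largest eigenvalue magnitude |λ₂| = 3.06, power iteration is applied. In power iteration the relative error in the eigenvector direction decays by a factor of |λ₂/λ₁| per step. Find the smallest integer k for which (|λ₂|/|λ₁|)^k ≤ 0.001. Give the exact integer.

|λ₂/λ₁| = 3.06/5.24 = 0.58397
Need k ≥ ln(0.001) / ln(0.58397) = -6.9078 / -0.5379 ≈ 12.842
Smallest integer k satisfying the bound: 13

13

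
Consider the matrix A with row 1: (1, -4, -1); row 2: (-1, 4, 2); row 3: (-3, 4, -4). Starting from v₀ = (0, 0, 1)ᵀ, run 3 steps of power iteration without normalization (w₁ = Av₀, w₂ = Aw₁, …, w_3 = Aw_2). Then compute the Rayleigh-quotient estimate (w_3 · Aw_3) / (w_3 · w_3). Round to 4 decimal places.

λ ≈ -3.7638

w1 = Av₀ = (1·0 + (-4)·0 + (-1)·1; (-1)·0 + 4·0 + 2·1; (-3)·0 + 4·0 + (-4)·1) = (-1, 2, -4)
w2 = Aw1 = (1·(-1) + (-4)·2 + (-1)·(-4); (-1)·(-1) + 4·2 + 2·(-4); (-3)·(-1) + 4·2 + (-4)·(-4)) = (-5, 1, 27)
w3 = Aw2 = (-36, 63, -89)
Aw3 = (-199, 110, 716)
w3·Aw3 = (-36)·(-199) + 63·110 + (-89)·716 = -49630; w3·w3 = (-36)·(-36) + 63·63 + (-89)·(-89) = 13186
λ ≈ -49630/13186 = -3.7638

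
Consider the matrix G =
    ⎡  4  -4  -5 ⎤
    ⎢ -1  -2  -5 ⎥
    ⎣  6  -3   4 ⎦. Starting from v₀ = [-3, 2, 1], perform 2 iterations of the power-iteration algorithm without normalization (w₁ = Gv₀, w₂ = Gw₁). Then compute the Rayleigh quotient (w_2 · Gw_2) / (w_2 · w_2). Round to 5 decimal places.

λ ≈ 5.52763

w1 = Gv₀ = (4·(-3) + (-4)·2 + (-5)·1; (-1)·(-3) + (-2)·2 + (-5)·1; 6·(-3) + (-3)·2 + 4·1) = (-25, -6, -20)
w2 = Gw1 = (4·(-25) + (-4)·(-6) + (-5)·(-20); (-1)·(-25) + (-2)·(-6) + (-5)·(-20); 6·(-25) + (-3)·(-6) + 4·(-20)) = (24, 137, -212)
Gw2 = (608, 762, -1115)
w2·Gw2 = 24·608 + 137·762 + (-212)·(-1115) = 355366; w2·w2 = 24·24 + 137·137 + (-212)·(-212) = 64289
λ ≈ 355366/64289 = 5.52763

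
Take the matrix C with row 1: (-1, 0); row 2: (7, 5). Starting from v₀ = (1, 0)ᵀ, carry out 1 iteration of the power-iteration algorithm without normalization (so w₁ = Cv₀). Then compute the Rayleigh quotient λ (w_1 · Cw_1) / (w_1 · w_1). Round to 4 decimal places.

λ ≈ 3.9000

w1 = Cv₀ = ((-1)·1 + 0·0; 7·1 + 5·0) = (-1, 7)
Cw1 = (1, 28)
w1·Cw1 = (-1)·1 + 7·28 = 195; w1·w1 = (-1)·(-1) + 7·7 = 50
λ ≈ 195/50 = 3.9000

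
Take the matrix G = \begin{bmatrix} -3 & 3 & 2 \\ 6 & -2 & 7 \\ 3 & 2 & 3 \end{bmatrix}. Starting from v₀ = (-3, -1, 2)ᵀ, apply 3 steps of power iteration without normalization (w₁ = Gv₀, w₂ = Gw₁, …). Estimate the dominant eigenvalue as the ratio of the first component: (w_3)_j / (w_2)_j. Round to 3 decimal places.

w1 = Gv₀ = (10, -2, -5)
w2 = Gw1 = (-46, 29, 11)
w3 = Gw2 = (247, -257, -47)
Ratio at component: 247 / -46 = -5.370

-5.370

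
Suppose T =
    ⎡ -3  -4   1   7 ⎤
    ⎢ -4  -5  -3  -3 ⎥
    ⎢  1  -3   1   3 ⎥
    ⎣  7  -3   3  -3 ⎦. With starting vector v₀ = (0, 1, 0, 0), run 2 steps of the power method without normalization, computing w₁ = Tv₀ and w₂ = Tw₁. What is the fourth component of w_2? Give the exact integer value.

w1 = Tv₀ = (-4, -5, -3, -3)
w2 = Tw1 = (8, 59, -1, -13)
The requested component of w2 is -13.

-13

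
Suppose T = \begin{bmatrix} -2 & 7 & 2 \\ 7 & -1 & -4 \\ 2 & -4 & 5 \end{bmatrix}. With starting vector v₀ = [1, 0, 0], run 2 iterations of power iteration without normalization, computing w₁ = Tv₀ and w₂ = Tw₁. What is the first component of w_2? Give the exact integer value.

w1 = Tv₀ = ((-2)·1 + 7·0 + 2·0; 7·1 + (-1)·0 + (-4)·0; 2·1 + (-4)·0 + 5·0) = (-2, 7, 2)
w2 = Tw1 = ((-2)·(-2) + 7·7 + 2·2; 7·(-2) + (-1)·7 + (-4)·2; 2·(-2) + (-4)·7 + 5·2) = (57, -29, -22)
The requested component of w2 is 57.

57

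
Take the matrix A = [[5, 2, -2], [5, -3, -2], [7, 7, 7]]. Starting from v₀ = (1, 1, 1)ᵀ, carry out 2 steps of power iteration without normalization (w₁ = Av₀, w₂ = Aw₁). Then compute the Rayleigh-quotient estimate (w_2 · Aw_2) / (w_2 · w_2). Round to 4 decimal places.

λ ≈ 6.0391

w1 = Av₀ = (5·1 + 2·1 + (-2)·1; 5·1 + (-3)·1 + (-2)·1; 7·1 + 7·1 + 7·1) = (5, 0, 21)
w2 = Aw1 = (5·5 + 2·0 + (-2)·21; 5·5 + (-3)·0 + (-2)·21; 7·5 + 7·0 + 7·21) = (-17, -17, 182)
Aw2 = (-483, -398, 1036)
w2·Aw2 = (-17)·(-483) + (-17)·(-398) + 182·1036 = 203529; w2·w2 = (-17)·(-17) + (-17)·(-17) + 182·182 = 33702
λ ≈ 203529/33702 = 6.0391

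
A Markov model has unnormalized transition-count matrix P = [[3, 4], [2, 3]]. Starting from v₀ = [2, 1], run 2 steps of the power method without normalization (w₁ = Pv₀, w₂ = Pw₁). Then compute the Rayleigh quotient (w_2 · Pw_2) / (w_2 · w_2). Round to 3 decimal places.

λ ≈ 5.828

w1 = Pv₀ = (10, 7)
w2 = Pw1 = (58, 41)
Pw2 = (338, 239)
w2·Pw2 = 58·338 + 41·239 = 29403; w2·w2 = 58·58 + 41·41 = 5045
λ ≈ 29403/5045 = 5.828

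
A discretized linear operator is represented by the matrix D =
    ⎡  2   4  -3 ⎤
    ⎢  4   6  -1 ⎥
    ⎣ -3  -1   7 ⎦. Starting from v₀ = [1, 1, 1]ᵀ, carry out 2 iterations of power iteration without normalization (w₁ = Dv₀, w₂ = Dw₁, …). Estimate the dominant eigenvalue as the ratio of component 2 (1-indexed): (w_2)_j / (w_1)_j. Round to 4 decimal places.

λ ≈ 7.0000

w1 = Dv₀ = (2·1 + 4·1 + (-3)·1; 4·1 + 6·1 + (-1)·1; (-3)·1 + (-1)·1 + 7·1) = (3, 9, 3)
w2 = Dw1 = (2·3 + 4·9 + (-3)·3; 4·3 + 6·9 + (-1)·3; (-3)·3 + (-1)·9 + 7·3) = (33, 63, 3)
Ratio at component: 63 / 9 = 7.0000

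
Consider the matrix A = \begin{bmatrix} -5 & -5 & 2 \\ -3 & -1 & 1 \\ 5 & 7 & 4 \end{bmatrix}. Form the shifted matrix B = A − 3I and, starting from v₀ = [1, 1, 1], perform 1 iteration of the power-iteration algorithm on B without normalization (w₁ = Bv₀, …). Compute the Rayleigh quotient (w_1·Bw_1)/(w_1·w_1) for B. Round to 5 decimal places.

μ ≈ -9.49693

B = A − 3I has rows (-8, -5, 2); (-3, -4, 1); (5, 7, 1)
w1 = Bv₀ = ((-8)·1 + (-5)·1 + 2·1; (-3)·1 + (-4)·1 + 1·1; 5·1 + 7·1 + 1·1) = (-11, -6, 13)
Bw1 = (144, 70, -84)
w1·Bw1 = -3096; w1·w1 = 326; μ ≈ -3096/326 = -9.49693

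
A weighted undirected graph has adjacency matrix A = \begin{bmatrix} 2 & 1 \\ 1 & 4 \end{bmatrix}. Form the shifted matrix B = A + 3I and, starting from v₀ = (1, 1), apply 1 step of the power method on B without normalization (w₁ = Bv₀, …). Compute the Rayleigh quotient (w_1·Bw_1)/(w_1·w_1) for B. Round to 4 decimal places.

B = A + 3I has rows (5, 1); (1, 7)
w1 = Bv₀ = (5·1 + 1·1; 1·1 + 7·1) = (6, 8)
Bw1 = (38, 62)
w1·Bw1 = 724; w1·w1 = 100; μ ≈ 724/100 = 7.2400

7.2400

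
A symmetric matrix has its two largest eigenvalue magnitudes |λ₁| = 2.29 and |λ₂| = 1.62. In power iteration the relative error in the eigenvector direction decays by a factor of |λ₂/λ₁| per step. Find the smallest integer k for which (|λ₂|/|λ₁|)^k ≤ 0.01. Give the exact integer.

|λ₂/λ₁| = 1.62/2.29 = 0.70742
Need k ≥ ln(0.01) / ln(0.70742) = -4.6052 / -0.3461 ≈ 13.305
Smallest integer k satisfying the bound: 14

14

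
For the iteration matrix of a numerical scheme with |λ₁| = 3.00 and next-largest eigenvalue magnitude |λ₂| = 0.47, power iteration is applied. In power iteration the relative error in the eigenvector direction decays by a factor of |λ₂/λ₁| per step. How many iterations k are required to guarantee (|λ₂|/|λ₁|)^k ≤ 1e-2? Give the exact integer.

|λ₂/λ₁| = 0.47/3.00 = 0.15667
Need k ≥ ln(1e-2) / ln(0.15667) = -4.6052 / -1.8536 ≈ 2.484
Smallest integer k satisfying the bound: 3

3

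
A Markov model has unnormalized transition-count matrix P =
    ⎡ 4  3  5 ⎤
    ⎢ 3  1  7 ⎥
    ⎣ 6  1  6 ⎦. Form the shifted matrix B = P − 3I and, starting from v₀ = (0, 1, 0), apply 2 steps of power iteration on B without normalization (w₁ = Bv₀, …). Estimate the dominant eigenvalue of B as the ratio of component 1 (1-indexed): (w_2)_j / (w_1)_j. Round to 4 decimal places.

0.6667

B = P − 3I has rows (1, 3, 5); (3, -2, 7); (6, 1, 3)
w1 = Bv₀ = (1·0 + 3·1 + 5·0; 3·0 + (-2)·1 + 7·0; 6·0 + 1·1 + 3·0) = (3, -2, 1)
w2 = Bw1 = (1·3 + 3·(-2) + 5·1; 3·3 + (-2)·(-2) + 7·1; 6·3 + 1·(-2) + 3·1) = (2, 20, 19)
Ratio: 2/3 = 0.6667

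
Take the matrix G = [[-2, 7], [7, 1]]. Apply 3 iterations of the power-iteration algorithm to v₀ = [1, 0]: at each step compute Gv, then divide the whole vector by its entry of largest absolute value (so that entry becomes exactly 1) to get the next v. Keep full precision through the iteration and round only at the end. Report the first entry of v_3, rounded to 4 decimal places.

-0.4258

Gv0 = (-2.00000, 7.00000); divide by 7.00000 → v1 = (-0.28571, 1.00000)
Gv1 = (7.57143, -1.00000); divide by 7.57143 → v2 = (1.00000, -0.13208)
Gv2 = (-2.92453, 6.86792); divide by 6.86792 → v3 = (-0.42582, 1.00000)
Requested entry of v3: -155/364 = -0.4258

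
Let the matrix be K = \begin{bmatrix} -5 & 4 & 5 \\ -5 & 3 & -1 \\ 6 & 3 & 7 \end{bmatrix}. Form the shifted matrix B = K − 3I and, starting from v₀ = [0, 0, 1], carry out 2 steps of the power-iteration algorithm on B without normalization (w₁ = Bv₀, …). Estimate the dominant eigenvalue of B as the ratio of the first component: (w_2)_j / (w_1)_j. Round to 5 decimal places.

-4.80000

B = K − 3I has rows (-8, 4, 5); (-5, 0, -1); (6, 3, 4)
w1 = Bv₀ = ((-8)·0 + 4·0 + 5·1; (-5)·0 + 0·0 + (-1)·1; 6·0 + 3·0 + 4·1) = (5, -1, 4)
w2 = Bw1 = ((-8)·5 + 4·(-1) + 5·4; (-5)·5 + 0·(-1) + (-1)·4; 6·5 + 3·(-1) + 4·4) = (-24, -29, 43)
Ratio: -24/5 = -4.80000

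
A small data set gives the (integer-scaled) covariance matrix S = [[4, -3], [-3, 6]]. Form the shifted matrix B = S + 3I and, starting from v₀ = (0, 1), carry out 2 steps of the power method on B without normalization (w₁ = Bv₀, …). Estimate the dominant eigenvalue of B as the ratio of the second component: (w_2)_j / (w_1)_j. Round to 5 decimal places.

10.00000

B = S + 3I has rows (7, -3); (-3, 9)
w1 = Bv₀ = (-3, 9)
w2 = Bw1 = (-48, 90)
Ratio: 90/9 = 10.00000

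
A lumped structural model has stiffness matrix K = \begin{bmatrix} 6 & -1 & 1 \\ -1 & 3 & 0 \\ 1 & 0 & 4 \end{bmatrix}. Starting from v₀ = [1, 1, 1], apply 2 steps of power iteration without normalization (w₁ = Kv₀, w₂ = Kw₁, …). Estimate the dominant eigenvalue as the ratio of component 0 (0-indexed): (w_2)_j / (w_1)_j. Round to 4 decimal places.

6.5000

w1 = Kv₀ = (6, 2, 5)
w2 = Kw1 = (39, 0, 26)
Ratio at component: 39 / 6 = 6.5000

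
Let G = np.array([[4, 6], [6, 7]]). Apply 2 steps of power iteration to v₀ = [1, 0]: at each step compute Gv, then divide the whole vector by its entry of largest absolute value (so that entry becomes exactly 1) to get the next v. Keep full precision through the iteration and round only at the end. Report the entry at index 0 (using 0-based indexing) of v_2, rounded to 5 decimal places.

0.78788

Gv0 = (4.000000, 6.000000); divide by 6.000000 → v1 = (0.666667, 1.000000)
Gv1 = (8.666667, 11.000000); divide by 11.000000 → v2 = (0.787879, 1.000000)
Requested entry of v2: 52/66 = 0.78788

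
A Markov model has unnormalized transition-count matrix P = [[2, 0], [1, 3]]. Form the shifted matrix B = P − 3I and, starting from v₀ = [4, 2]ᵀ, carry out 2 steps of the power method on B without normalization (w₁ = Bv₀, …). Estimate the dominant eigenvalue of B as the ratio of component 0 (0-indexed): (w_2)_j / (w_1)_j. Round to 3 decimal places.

B = P − 3I has rows (-1, 0); (1, 0)
w1 = Bv₀ = (-4, 4)
w2 = Bw1 = (4, -4)
Ratio: 4/-4 = -1.000

-1.000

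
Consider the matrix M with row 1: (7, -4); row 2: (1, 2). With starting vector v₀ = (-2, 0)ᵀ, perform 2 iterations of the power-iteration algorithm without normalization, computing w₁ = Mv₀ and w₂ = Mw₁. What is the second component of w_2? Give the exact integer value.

-18

w1 = Mv₀ = (-14, -2)
w2 = Mw1 = (-90, -18)
The requested component of w2 is -18.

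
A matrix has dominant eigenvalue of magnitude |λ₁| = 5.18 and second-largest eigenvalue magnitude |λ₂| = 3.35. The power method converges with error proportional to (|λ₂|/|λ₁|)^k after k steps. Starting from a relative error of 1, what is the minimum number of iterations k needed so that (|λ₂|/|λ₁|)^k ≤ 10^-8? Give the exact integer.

|λ₂/λ₁| = 3.35/5.18 = 0.64672
Need k ≥ ln(10^-8) / ln(0.64672) = -18.4207 / -0.4358 ≈ 42.264
Smallest integer k satisfying the bound: 43

43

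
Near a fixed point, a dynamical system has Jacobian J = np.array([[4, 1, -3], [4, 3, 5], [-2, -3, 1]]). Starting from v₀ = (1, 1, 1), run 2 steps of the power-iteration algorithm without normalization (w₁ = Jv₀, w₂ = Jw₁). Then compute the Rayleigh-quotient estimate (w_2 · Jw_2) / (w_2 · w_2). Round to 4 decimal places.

w1 = Jv₀ = (4·1 + 1·1 + (-3)·1; 4·1 + 3·1 + 5·1; (-2)·1 + (-3)·1 + 1·1) = (2, 12, -4)
w2 = Jw1 = (4·2 + 1·12 + (-3)·(-4); 4·2 + 3·12 + 5·(-4); (-2)·2 + (-3)·12 + 1·(-4)) = (32, 24, -44)
Jw2 = (284, -20, -180)
w2·Jw2 = 32·284 + 24·(-20) + (-44)·(-180) = 16528; w2·w2 = 32·32 + 24·24 + (-44)·(-44) = 3536
λ ≈ 16528/3536 = 4.6742

4.6742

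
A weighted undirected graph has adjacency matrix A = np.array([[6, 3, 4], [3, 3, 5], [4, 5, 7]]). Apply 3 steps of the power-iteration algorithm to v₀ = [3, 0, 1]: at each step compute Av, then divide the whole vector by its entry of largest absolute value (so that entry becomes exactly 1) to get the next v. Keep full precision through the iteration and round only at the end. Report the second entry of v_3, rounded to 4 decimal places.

Av0 = (22.00000, 14.00000, 19.00000); divide by 22.00000 → v1 = (1.00000, 0.63636, 0.86364)
Av1 = (11.36364, 9.22727, 13.22727); divide by 13.22727 → v2 = (0.85911, 0.69759, 1.00000)
Av2 = (11.24742, 9.67010, 13.92440); divide by 13.92440 → v3 = (0.80775, 0.69447, 1.00000)
Requested entry of v3: 2814/4052 = 0.6945

0.6945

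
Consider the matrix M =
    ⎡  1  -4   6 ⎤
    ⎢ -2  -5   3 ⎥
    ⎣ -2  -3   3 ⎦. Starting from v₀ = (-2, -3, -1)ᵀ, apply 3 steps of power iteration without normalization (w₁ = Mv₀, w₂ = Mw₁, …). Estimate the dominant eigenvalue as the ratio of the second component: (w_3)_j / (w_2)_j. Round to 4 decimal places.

λ ≈ -3.6552

w1 = Mv₀ = (1·(-2) + (-4)·(-3) + 6·(-1); (-2)·(-2) + (-5)·(-3) + 3·(-1); (-2)·(-2) + (-3)·(-3) + 3·(-1)) = (4, 16, 10)
w2 = Mw1 = (1·4 + (-4)·16 + 6·10; (-2)·4 + (-5)·16 + 3·10; (-2)·4 + (-3)·16 + 3·10) = (0, -58, -26)
w3 = Mw2 = (76, 212, 96)
Ratio at component: 212 / -58 = -3.6552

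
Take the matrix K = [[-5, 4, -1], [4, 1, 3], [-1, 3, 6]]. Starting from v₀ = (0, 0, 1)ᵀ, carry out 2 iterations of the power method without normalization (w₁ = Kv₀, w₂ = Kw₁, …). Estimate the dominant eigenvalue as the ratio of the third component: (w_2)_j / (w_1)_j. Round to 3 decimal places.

w1 = Kv₀ = (-1, 3, 6)
w2 = Kw1 = (11, 17, 46)
Ratio at component: 46 / 6 = 7.667

7.667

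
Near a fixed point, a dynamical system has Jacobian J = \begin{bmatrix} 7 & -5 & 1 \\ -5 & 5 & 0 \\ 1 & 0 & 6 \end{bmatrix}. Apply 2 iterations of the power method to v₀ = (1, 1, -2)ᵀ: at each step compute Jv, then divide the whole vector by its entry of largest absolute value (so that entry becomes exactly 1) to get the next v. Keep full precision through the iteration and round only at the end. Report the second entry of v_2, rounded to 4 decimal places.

0.0000

Jv0 = (0.00000, 0.00000, -11.00000); divide by -11.00000 → v1 = (0.00000, 0.00000, 1.00000)
Jv1 = (1.00000, 0.00000, 6.00000); divide by 6.00000 → v2 = (0.16667, 0.00000, 1.00000)
Requested entry of v2: 0/-66 = 0.0000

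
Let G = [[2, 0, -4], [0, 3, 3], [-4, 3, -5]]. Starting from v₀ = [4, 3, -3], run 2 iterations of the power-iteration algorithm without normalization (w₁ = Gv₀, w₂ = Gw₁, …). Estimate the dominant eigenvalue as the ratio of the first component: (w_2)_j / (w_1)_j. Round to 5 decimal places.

w1 = Gv₀ = (2·4 + 0·3 + (-4)·(-3); 0·4 + 3·3 + 3·(-3); (-4)·4 + 3·3 + (-5)·(-3)) = (20, 0, 8)
w2 = Gw1 = (2·20 + 0·0 + (-4)·8; 0·20 + 3·0 + 3·8; (-4)·20 + 3·0 + (-5)·8) = (8, 24, -120)
Ratio at component: 8 / 20 = 0.40000

0.40000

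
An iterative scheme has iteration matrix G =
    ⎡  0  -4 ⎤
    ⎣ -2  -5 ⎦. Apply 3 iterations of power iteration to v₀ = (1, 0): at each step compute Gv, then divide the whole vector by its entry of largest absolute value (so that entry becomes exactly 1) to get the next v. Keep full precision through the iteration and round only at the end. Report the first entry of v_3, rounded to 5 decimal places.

0.60606

Gv0 = (0.000000, -2.000000); divide by -2.000000 → v1 = (0.000000, 1.000000)
Gv1 = (-4.000000, -5.000000); divide by -5.000000 → v2 = (0.800000, 1.000000)
Gv2 = (-4.000000, -6.600000); divide by -6.600000 → v3 = (0.606061, 1.000000)
Requested entry of v3: -40/-66 = 0.60606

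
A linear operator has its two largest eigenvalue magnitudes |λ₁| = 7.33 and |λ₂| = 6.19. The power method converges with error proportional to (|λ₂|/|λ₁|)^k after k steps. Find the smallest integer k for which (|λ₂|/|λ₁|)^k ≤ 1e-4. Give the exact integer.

|λ₂/λ₁| = 6.19/7.33 = 0.84447
Need k ≥ ln(1e-4) / ln(0.84447) = -9.2103 / -0.1690 ≈ 54.486
Smallest integer k satisfying the bound: 55

55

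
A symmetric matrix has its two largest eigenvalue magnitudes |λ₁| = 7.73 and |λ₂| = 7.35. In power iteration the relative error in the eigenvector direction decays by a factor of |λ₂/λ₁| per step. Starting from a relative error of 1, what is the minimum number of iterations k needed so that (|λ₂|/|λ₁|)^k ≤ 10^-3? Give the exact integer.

|λ₂/λ₁| = 7.35/7.73 = 0.95084
Need k ≥ ln(10^-3) / ln(0.95084) = -6.9078 / -0.0504 ≈ 137.035
Smallest integer k satisfying the bound: 138

138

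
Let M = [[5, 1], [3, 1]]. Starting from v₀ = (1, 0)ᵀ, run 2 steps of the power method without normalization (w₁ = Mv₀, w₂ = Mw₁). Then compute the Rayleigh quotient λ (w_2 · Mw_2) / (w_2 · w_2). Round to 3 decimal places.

w1 = Mv₀ = (5·1 + 1·0; 3·1 + 1·0) = (5, 3)
w2 = Mw1 = (5·5 + 1·3; 3·5 + 1·3) = (28, 18)
Mw2 = (158, 102)
w2·Mw2 = 28·158 + 18·102 = 6260; w2·w2 = 28·28 + 18·18 = 1108
λ ≈ 6260/1108 = 5.650

λ ≈ 5.650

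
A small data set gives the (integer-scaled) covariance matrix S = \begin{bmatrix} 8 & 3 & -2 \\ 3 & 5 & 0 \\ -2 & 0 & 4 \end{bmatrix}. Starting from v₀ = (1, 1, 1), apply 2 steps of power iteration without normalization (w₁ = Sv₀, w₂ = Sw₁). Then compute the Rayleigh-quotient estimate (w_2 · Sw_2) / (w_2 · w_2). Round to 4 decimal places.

w1 = Sv₀ = (8·1 + 3·1 + (-2)·1; 3·1 + 5·1 + 0·1; (-2)·1 + 0·1 + 4·1) = (9, 8, 2)
w2 = Sw1 = (8·9 + 3·8 + (-2)·2; 3·9 + 5·8 + 0·2; (-2)·9 + 0·8 + 4·2) = (92, 67, -10)
Sw2 = (957, 611, -224)
w2·Sw2 = 92·957 + 67·611 + (-10)·(-224) = 131221; w2·w2 = 92·92 + 67·67 + (-10)·(-10) = 13053
λ ≈ 131221/13053 = 10.0529

λ ≈ 10.0529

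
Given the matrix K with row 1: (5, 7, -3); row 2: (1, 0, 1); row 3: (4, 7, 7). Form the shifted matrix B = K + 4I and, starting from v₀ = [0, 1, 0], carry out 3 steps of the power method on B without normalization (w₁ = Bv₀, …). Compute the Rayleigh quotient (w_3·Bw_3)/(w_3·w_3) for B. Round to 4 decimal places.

μ ≈ 12.4413

B = K + 4I has rows (9, 7, -3); (1, 4, 1); (4, 7, 11)
w1 = Bv₀ = (9·0 + 7·1 + (-3)·0; 1·0 + 4·1 + 1·0; 4·0 + 7·1 + 11·0) = (7, 4, 7)
w2 = Bw1 = (9·7 + 7·4 + (-3)·7; 1·7 + 4·4 + 1·7; 4·7 + 7·4 + 11·7) = (70, 30, 133)
w3 = Bw2 = (441, 323, 1953)
Bw3 = (371, 3686, 25508)
w3·Bw3 = 51171313; w3·w3 = 4113019; μ ≈ 51171313/4113019 = 12.4413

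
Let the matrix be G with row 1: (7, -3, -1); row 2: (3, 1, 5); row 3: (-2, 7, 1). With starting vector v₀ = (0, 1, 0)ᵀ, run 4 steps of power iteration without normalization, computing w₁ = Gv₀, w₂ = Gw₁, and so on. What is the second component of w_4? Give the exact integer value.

435

w1 = Gv₀ = (-3, 1, 7)
w2 = Gw1 = (-31, 27, 20)
w3 = Gw2 = (-318, 34, 271)
w4 = Gw3 = (-2599, 435, 1145)
The requested component of w4 is 435.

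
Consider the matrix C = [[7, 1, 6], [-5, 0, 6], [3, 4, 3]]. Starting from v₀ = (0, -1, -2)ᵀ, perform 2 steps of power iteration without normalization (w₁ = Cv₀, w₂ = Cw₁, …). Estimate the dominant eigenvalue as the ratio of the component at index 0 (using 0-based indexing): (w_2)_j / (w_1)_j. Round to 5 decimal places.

w1 = Cv₀ = (7·0 + 1·(-1) + 6·(-2); (-5)·0 + 0·(-1) + 6·(-2); 3·0 + 4·(-1) + 3·(-2)) = (-13, -12, -10)
w2 = Cw1 = (7·(-13) + 1·(-12) + 6·(-10); (-5)·(-13) + 0·(-12) + 6·(-10); 3·(-13) + 4·(-12) + 3·(-10)) = (-163, 5, -117)
Ratio at component: -163 / -13 = 12.53846

λ ≈ 12.53846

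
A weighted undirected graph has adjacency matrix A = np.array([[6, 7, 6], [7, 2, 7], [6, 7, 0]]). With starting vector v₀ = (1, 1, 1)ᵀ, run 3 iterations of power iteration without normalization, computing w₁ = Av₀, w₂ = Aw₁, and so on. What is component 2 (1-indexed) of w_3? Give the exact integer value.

w1 = Av₀ = (6·1 + 7·1 + 6·1; 7·1 + 2·1 + 7·1; 6·1 + 7·1 + 0·1) = (19, 16, 13)
w2 = Aw1 = (6·19 + 7·16 + 6·13; 7·19 + 2·16 + 7·13; 6·19 + 7·16 + 0·13) = (304, 256, 226)
w3 = Aw2 = (4972, 4222, 3616)
The requested component of w3 is 4222.

4222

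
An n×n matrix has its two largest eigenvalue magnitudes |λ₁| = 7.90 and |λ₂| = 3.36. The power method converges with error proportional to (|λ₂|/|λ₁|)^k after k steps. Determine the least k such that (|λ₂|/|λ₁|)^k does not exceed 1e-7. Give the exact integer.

|λ₂/λ₁| = 3.36/7.90 = 0.42532
Need k ≥ ln(1e-7) / ln(0.42532) = -16.1181 / -0.8549 ≈ 18.853
Smallest integer k satisfying the bound: 19

19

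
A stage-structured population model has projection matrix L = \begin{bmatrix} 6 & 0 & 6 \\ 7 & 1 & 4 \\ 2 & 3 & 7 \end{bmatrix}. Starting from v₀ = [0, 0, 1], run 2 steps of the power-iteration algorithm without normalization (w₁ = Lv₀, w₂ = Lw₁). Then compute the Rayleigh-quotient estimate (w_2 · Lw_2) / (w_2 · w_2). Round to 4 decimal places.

12.0228

w1 = Lv₀ = (6·0 + 0·0 + 6·1; 7·0 + 1·0 + 4·1; 2·0 + 3·0 + 7·1) = (6, 4, 7)
w2 = Lw1 = (6·6 + 0·4 + 6·7; 7·6 + 1·4 + 4·7; 2·6 + 3·4 + 7·7) = (78, 74, 73)
Lw2 = (906, 912, 889)
w2·Lw2 = 78·906 + 74·912 + 73·889 = 203053; w2·w2 = 78·78 + 74·74 + 73·73 = 16889
λ ≈ 203053/16889 = 12.0228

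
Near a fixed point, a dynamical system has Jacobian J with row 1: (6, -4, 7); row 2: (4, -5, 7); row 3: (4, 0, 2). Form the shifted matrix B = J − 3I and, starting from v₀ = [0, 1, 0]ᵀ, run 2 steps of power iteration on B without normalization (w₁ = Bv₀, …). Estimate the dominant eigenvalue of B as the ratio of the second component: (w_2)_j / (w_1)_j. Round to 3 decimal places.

μ ≈ -6.000

B = J − 3I has rows (3, -4, 7); (4, -8, 7); (4, 0, -1)
w1 = Bv₀ = (-4, -8, 0)
w2 = Bw1 = (20, 48, -16)
Ratio: 48/-8 = -6.000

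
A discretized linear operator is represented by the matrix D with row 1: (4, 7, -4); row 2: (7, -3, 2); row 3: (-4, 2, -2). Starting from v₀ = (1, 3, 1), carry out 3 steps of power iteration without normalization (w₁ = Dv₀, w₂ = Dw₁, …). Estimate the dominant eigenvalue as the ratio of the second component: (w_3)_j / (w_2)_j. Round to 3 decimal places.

-0.143

w1 = Dv₀ = (21, 0, 0)
w2 = Dw1 = (84, 147, -84)
w3 = Dw2 = (1701, -21, 126)
Ratio at component: -21 / 147 = -0.143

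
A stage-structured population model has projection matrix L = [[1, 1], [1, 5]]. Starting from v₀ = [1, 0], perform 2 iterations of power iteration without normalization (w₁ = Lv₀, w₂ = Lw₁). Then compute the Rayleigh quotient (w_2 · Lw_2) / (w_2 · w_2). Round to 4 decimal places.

w1 = Lv₀ = (1·1 + 1·0; 1·1 + 5·0) = (1, 1)
w2 = Lw1 = (1·1 + 1·1; 1·1 + 5·1) = (2, 6)
Lw2 = (8, 32)
w2·Lw2 = 2·8 + 6·32 = 208; w2·w2 = 2·2 + 6·6 = 40
λ ≈ 208/40 = 5.2000

5.2000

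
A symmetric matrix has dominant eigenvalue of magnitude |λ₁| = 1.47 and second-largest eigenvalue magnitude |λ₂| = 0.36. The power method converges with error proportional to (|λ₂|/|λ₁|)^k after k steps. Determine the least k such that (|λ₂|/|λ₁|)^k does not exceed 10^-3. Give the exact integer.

|λ₂/λ₁| = 0.36/1.47 = 0.24490
Need k ≥ ln(10^-3) / ln(0.24490) = -6.9078 / -1.4069 ≈ 4.910
Smallest integer k satisfying the bound: 5

5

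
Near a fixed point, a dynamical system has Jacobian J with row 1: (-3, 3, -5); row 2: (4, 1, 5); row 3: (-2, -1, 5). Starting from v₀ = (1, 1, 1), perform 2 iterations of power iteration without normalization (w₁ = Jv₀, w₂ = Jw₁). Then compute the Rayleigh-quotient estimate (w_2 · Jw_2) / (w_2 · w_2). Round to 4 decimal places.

w1 = Jv₀ = (-5, 10, 2)
w2 = Jw1 = (35, 0, 10)
Jw2 = (-155, 190, -20)
w2·Jw2 = 35·(-155) + 0·190 + 10·(-20) = -5625; w2·w2 = 35·35 + 0·0 + 10·10 = 1325
λ ≈ -5625/1325 = -4.2453

-4.2453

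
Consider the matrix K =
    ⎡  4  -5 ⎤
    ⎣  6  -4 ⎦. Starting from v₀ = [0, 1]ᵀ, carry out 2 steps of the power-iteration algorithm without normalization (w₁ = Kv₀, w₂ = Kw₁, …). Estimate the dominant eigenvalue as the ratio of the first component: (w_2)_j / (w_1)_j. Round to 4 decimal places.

λ ≈ 0.0000

w1 = Kv₀ = (4·0 + (-5)·1; 6·0 + (-4)·1) = (-5, -4)
w2 = Kw1 = (4·(-5) + (-5)·(-4); 6·(-5) + (-4)·(-4)) = (0, -14)
Ratio at component: 0 / -5 = 0.0000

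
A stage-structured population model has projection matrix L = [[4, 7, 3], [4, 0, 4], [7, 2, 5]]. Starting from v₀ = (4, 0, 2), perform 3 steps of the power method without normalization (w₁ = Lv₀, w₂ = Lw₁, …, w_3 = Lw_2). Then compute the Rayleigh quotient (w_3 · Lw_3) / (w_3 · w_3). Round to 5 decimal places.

λ ≈ 12.30847

w1 = Lv₀ = (4·4 + 7·0 + 3·2; 4·4 + 0·0 + 4·2; 7·4 + 2·0 + 5·2) = (22, 24, 38)
w2 = Lw1 = (4·22 + 7·24 + 3·38; 4·22 + 0·24 + 4·38; 7·22 + 2·24 + 5·38) = (370, 240, 392)
w3 = Lw2 = (4336, 3048, 5030)
Lw3 = (53770, 37464, 61598)
w3·Lw3 = 4336·53770 + 3048·37464 + 5030·61598 = 657174932; w3·w3 = 4336·4336 + 3048·3048 + 5030·5030 = 53392100
λ ≈ 657174932/53392100 = 12.30847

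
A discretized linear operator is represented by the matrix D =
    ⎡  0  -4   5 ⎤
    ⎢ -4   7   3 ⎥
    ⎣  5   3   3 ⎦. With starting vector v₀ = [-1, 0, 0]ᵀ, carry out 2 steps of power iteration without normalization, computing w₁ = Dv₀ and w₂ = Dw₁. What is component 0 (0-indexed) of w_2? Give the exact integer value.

w1 = Dv₀ = (0, 4, -5)
w2 = Dw1 = (-41, 13, -3)
The requested component of w2 is -41.

-41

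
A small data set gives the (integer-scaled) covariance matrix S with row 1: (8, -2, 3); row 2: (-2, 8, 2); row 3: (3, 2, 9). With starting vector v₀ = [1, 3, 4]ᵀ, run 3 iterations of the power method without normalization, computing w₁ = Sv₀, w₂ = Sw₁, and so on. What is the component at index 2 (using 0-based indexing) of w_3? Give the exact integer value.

5728

w1 = Sv₀ = (8·1 + (-2)·3 + 3·4; (-2)·1 + 8·3 + 2·4; 3·1 + 2·3 + 9·4) = (14, 30, 45)
w2 = Sw1 = (8·14 + (-2)·30 + 3·45; (-2)·14 + 8·30 + 2·45; 3·14 + 2·30 + 9·45) = (187, 302, 507)
w3 = Sw2 = (2413, 3056, 5728)
The requested component of w3 is 5728.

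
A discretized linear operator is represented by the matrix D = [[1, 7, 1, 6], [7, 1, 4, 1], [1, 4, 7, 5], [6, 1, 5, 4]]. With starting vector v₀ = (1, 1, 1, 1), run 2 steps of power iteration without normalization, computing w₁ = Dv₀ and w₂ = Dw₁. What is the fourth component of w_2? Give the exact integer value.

w1 = Dv₀ = (15, 13, 17, 16)
w2 = Dw1 = (219, 202, 266, 252)
The requested component of w2 is 252.

252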